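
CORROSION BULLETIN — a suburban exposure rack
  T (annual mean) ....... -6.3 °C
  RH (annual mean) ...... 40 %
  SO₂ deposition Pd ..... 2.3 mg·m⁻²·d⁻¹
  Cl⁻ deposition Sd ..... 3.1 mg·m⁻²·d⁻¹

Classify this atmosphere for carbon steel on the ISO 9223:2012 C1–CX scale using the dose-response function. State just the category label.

carbon steel: temperature factor f = +0.150·(-16.3) = -2.4450
  sulphur-dioxide contribution → 0.5268 μm/a
  chloride contribution → 0.5985 μm/a
  ⇒ r_corr(carbon steel) = 1.125 μm/a
Category bounds: 0…1.3 μm/a bracket r_corr ⇒ C1

C1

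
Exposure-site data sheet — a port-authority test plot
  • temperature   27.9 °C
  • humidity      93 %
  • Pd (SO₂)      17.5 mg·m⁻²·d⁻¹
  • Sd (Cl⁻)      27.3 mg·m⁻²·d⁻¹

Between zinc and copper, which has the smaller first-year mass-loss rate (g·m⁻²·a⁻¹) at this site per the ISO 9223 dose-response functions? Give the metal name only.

zinc: temperature factor f = -0.071·(17.9) = -1.2709
  Pd branch = 0.0129·Pd^0.44·e^(0.046·RH+f) = 0.9194 μm/a
  Sd branch = 0.0175·Sd^0.57·e^(0.008·RH+0.085·T) = 2.598 μm/a
  r_corr = 0.9194 + 2.598 = 3.518 μm/a
  mass loss = 3.518 μm/a × 7.14 g/cm³ = 25.12 g·m⁻²·a⁻¹
copper: f(T) = -0.080·(T−10) [T>10 °C] = -1.4320
  Pd branch = 0.0053·Pd^0.26·e^(0.059·RH+f) = 0.6435 μm/a
  Sd branch = 0.01025·Sd^0.27·e^(0.036·RH+0.049·T) = 2.794 μm/a
  r_corr = 0.6435 + 2.794 = 3.437 μm/a
  mass loss = 3.437 μm/a × 8.96 g/cm³ = 30.8 g·m⁻²·a⁻¹
Ordering by g·m⁻²·a⁻¹: copper (30.8) > zinc (25.1)

zinc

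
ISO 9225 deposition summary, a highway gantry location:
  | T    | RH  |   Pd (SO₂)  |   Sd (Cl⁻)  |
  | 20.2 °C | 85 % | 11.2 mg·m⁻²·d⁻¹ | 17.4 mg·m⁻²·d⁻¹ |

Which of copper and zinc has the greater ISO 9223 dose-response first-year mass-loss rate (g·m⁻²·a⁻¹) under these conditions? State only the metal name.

copper

copper: T>10 °C ⇒ hinge -0.080·(20.2−10) = -0.8160
  sulphur-dioxide contribution → 0.6617 μm/a
  chloride contribution → 1.272 μm/a
  ⇒ r_corr(copper) = 1.934 μm/a
  mass loss = 1.934 μm/a × 8.96 g/cm³ = 17.33 g·m⁻²·a⁻¹
zinc: f(T) = -0.071·(T−10) [T>10 °C] = -0.7242
  sulphur-dioxide contribution → 0.9033 μm/a
  chloride contribution → 0.9798 μm/a
  total first-year rate 1.883 μm/a
  mass loss = 1.883 μm/a × 7.14 g/cm³ = 13.45 g·m⁻²·a⁻¹
Ordering by g·m⁻²·a⁻¹: copper (17.3) > zinc (13.4)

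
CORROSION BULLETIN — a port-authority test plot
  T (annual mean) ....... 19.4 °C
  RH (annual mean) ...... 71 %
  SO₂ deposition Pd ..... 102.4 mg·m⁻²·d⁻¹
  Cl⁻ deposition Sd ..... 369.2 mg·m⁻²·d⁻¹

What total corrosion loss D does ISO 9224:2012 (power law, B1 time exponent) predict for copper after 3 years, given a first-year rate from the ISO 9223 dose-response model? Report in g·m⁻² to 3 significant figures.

D(3) = 41.7 g·m⁻²

copper: T>10 °C ⇒ hinge -0.080·(19.4−10) = -0.7520
  Pd branch = 0.0053·Pd^0.26·e^(0.059·RH+f) = 0.5491 μm/a
  Sd branch = 0.01025·Sd^0.27·e^(0.036·RH+0.049·T) = 1.686 μm/a
  r_corr = 0.5491 + 1.686 = 2.235 μm/a
Power-law: D(3) = r_corr · 3^0.667
  D(3) = 2.235 × 3^0.667 = 2.235 × 2.081 = 4.65 μm
  Mass loss = 4.65 μm × 8.96 g/cm³ = 41.67 g·m⁻²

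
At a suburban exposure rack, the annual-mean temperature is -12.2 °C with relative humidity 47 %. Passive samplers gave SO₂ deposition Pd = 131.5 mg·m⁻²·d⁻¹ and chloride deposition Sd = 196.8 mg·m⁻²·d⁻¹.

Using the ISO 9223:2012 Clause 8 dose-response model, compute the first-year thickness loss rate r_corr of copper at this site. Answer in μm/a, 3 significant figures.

r_corr = 0.146 μm/a

copper: f(T) = +0.126·(T−10) [T≤10 °C] = -2.7972
  SO₂ term: 0.0053·131.5^0.26·exp(0.059·47-2.7972) = 0.01839
  Sd branch = 0.01025·Sd^0.27·e^(0.036·RH+0.049·T) = 0.1274 μm/a
  sum: 0.01839 + 0.1274 → r_corr = 0.1458 μm/a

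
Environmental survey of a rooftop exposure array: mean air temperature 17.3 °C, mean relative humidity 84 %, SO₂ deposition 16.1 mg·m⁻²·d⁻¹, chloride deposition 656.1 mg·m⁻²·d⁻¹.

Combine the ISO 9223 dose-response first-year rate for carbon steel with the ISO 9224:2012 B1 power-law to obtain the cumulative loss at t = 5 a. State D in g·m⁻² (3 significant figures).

carbon steel: f(T) = -0.054·(T−10) [T>10 °C] = -0.3942
  SO₂ term: 1.77·16.1^0.52·exp(0.02·84-0.3942) = 27.16
  Cl⁻ term: 0.102·656.1^0.62·exp(0.033·84+0.04·17.3) = 181.8
  r_corr = 27.16 + 181.8 = 208.9 μm/a
Long-term exponent b (ISO 9224 Table 2, B1) = 0.523
  D(5) = 208.9 × 5^0.523 = 208.9 × 2.32 = 484.8 μm
  Mass loss = 484.8 μm × 7.85 g/cm³ = 3806 g·m⁻²

D(5) = 3.81e+03 g·m⁻²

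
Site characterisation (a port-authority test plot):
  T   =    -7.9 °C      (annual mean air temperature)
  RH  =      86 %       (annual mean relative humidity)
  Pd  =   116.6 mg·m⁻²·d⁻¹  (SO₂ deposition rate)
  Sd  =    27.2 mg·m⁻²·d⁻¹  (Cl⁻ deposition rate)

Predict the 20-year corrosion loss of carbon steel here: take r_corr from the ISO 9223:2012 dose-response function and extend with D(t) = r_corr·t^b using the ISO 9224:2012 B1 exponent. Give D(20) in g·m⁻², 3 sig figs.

D(20) = 672 g·m⁻²

carbon steel: f(T) = +0.150·(T−10) [T≤10 °C] = -2.6850
  SO₂ term: 1.77·116.6^0.52·exp(0.02·86-2.6850) = 8.009
  Sd branch = 0.102·Sd^0.62·e^(0.033·RH+0.04·T) = 9.847 μm/a
  r_corr = 8.009 + 9.847 = 17.86 μm/a
Long-term exponent b (ISO 9224 Table 2, B1) = 0.523
  D(20) = 17.86 × 20^0.523 = 17.86 × 4.791 = 85.55 μm
  Mass loss = 85.55 μm × 7.85 g/cm³ = 671.6 g·m⁻²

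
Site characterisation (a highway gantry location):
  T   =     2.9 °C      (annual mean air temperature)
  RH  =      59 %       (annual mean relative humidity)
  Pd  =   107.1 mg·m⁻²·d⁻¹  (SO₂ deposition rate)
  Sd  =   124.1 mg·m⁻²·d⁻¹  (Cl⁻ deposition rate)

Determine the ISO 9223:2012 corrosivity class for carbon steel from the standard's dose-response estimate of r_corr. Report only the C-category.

carbon steel: f(T) = +0.150·(T−10) [T≤10 °C] = -1.0650
  Pd branch = 1.77·Pd^0.52·e^(0.02·RH+f) = 22.56 μm/a
  Sd branch = 0.102·Sd^0.62·e^(0.033·RH+0.04·T) = 15.95 μm/a
  r_corr = 22.56 + 15.95 = 38.51 μm/a
ISO 9223 Table 2 (carbon steel): 25 < 38.5 ≤ 50 μm/a ⇒ C3

C3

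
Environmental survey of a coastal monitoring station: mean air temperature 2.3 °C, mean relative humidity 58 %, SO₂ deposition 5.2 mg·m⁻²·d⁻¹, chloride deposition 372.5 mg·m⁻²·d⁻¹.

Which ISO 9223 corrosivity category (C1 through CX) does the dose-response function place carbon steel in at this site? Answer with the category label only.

C3

carbon steel: f(T) = +0.150·(T−10) [T≤10 °C] = -1.1550
  SO₂ term: 1.77·5.2^0.52·exp(0.02·58-1.1550) = 4.192
  Cl⁻ term: 0.102·372.5^0.62·exp(0.033·58+0.04·2.3) = 29.78
  r_corr = 4.192 + 29.78 = 33.97 μm/a
34 μm/a falls in (25, 50] for carbon steel → category C3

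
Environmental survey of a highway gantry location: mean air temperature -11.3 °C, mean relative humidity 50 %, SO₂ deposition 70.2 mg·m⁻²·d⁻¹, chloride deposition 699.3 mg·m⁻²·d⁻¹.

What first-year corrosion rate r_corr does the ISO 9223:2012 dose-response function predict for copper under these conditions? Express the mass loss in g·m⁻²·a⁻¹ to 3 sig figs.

r_corr = 2.06 g·m⁻²·a⁻¹

copper: temperature factor f = +0.126·(-21.3) = -2.6838
  SO₂ term: 0.0053·70.2^0.26·exp(0.059·50-2.6838) = 0.02089
  Cl⁻ term: 0.01025·699.3^0.27·exp(0.036·50+0.049·-11.3) = 0.209
  sum: 0.02089 + 0.209 → r_corr = 0.2298 μm/a
Convert to mass loss: 0.2298 μm/a × 8.96 g/cm³ = 2.059 g·m⁻²·a⁻¹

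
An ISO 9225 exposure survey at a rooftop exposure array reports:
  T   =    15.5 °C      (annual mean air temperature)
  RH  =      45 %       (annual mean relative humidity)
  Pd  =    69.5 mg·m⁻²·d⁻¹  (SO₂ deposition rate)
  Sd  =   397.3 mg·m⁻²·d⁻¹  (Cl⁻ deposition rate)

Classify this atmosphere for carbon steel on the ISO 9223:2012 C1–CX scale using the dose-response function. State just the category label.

C4

carbon steel: T>10 °C ⇒ hinge -0.054·(15.5−10) = -0.2970
  sulphur-dioxide contribution → 29.36 μm/a
  chloride contribution → 34.22 μm/a
  ⇒ r_corr(carbon steel) = 63.57 μm/a
63.6 μm/a falls in (50, 80] for carbon steel → category C4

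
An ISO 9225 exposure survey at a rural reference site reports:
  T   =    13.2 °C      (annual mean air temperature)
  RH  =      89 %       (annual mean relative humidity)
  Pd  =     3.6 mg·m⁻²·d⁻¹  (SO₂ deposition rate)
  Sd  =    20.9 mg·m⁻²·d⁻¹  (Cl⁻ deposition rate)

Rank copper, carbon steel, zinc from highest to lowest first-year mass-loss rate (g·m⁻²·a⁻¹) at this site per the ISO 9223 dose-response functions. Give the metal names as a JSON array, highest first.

copper: f(T) = -0.080·(T−10) [T>10 °C] = -0.2560
  sulphur-dioxide contribution → 1.092 μm/a
  chloride contribution → 1.095 μm/a
  ⇒ r_corr(copper) = 2.187 μm/a
  mass loss = 2.187 μm/a × 8.96 g/cm³ = 19.6 g·m⁻²·a⁻¹
carbon steel: temperature factor f = -0.054·(3.2) = -0.1728
  sulphur-dioxide contribution → 17.19 μm/a
  chloride contribution → 21.47 μm/a
  total first-year rate 38.66 μm/a
  mass loss = 38.66 μm/a × 7.85 g/cm³ = 303.5 g·m⁻²·a⁻¹
zinc: temperature factor f = -0.071·(3.2) = -0.2272
  sulphur-dioxide contribution → 1.083 μm/a
  chloride contribution → 0.6195 μm/a
  total first-year rate 1.703 μm/a
  mass loss = 1.703 μm/a × 7.14 g/cm³ = 12.16 g·m⁻²·a⁻¹
Ordering by g·m⁻²·a⁻¹: carbon steel (304) > copper (19.6) > zinc (12.2)

["carbon steel", "copper", "zinc"]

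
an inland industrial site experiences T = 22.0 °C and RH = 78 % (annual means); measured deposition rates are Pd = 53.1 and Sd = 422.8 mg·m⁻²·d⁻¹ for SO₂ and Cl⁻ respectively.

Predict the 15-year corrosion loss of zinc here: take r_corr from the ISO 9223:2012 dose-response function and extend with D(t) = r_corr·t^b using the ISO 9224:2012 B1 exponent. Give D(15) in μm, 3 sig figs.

zinc: f(T) = -0.071·(T−10) [T>10 °C] = -0.8520
  sulphur-dioxide contribution → 1.143 μm/a
  chloride contribution → 6.654 μm/a
  total first-year rate 7.796 μm/a
Power-law: D(15) = r_corr · 15^0.813
  D(15) = 7.796 × 15^0.813 = 7.796 × 9.04 = 70.48 μm

D(15) = 70.5 μm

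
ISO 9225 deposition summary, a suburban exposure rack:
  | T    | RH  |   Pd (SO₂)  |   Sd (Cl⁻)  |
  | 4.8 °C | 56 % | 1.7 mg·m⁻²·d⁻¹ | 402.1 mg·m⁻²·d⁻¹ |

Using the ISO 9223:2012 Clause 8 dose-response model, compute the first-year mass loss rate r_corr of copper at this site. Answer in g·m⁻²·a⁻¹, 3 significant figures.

copper: temperature factor f = +0.126·(-5.2) = -0.6552
  sulphur-dioxide contribution → 0.08601 μm/a
  chloride contribution → 0.4916 μm/a
  total first-year rate 0.5776 μm/a
Convert to mass loss: 0.5776 μm/a × 8.96 g/cm³ = 5.175 g·m⁻²·a⁻¹

r_corr = 5.18 g·m⁻²·a⁻¹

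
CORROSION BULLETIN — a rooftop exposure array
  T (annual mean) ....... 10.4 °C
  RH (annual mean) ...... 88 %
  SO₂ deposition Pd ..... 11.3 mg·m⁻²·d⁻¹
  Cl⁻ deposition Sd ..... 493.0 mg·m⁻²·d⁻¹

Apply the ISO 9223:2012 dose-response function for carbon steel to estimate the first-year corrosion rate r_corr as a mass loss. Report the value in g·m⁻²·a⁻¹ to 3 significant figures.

r_corr = 1.31e+03 g·m⁻²·a⁻¹

carbon steel: temperature factor f = -0.054·(0.4) = -0.0216
  Pd branch = 1.77·Pd^0.52·e^(0.02·RH+f) = 35.53 μm/a
  Sd branch = 0.102·Sd^0.62·e^(0.033·RH+0.04·T) = 131.8 μm/a
  r_corr = 35.53 + 131.8 = 167.4 μm/a
Convert to mass loss: 167.4 μm/a × 7.85 g/cm³ = 1314 g·m⁻²·a⁻¹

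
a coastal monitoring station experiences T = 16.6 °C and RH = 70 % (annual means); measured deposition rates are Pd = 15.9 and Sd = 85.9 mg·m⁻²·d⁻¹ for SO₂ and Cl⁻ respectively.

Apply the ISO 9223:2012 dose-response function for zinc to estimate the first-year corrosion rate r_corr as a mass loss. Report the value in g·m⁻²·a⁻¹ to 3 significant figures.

zinc: temperature factor f = -0.071·(6.6) = -0.4686
  SO₂ term: 0.0129·15.9^0.44·exp(0.046·70-0.4686) = 0.6825
  Cl⁻ term: 0.0175·85.9^0.57·exp(0.008·70+0.085·16.6) = 1.59
  r_corr = 0.6825 + 1.59 = 2.273 μm/a
Convert to mass loss: 2.273 μm/a × 7.14 g/cm³ = 16.23 g·m⁻²·a⁻¹

r_corr = 16.2 g·m⁻²·a⁻¹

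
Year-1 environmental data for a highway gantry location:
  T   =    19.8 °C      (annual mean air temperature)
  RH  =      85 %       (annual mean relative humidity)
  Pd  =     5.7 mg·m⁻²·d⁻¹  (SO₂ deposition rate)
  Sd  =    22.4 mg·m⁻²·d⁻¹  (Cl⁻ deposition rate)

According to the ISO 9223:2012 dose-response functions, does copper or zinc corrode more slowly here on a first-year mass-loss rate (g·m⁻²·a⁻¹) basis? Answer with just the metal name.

zinc

copper: T>10 °C ⇒ hinge -0.080·(19.8−10) = -0.7840
  SO₂ term: 0.0053·5.7^0.26·exp(0.059·85-0.7840) = 0.5732
  Sd branch = 0.01025·Sd^0.27·e^(0.036·RH+0.049·T) = 1.335 μm/a
  r_corr = 0.5732 + 1.335 = 1.909 μm/a
  mass loss = 1.909 μm/a × 8.96 g/cm³ = 17.1 g·m⁻²·a⁻¹
zinc: f(T) = -0.071·(T−10) [T>10 °C] = -0.6958
  Pd branch = 0.0129·Pd^0.44·e^(0.046·RH+f) = 0.6904 μm/a
  Cl⁻ term: 0.0175·22.4^0.57·exp(0.008·85+0.085·19.8) = 1.094
  sum: 0.6904 + 1.094 → r_corr = 1.784 μm/a
  mass loss = 1.784 μm/a × 7.14 g/cm³ = 12.74 g·m⁻²·a⁻¹
Ordering by g·m⁻²·a⁻¹: copper (17.1) > zinc (12.7)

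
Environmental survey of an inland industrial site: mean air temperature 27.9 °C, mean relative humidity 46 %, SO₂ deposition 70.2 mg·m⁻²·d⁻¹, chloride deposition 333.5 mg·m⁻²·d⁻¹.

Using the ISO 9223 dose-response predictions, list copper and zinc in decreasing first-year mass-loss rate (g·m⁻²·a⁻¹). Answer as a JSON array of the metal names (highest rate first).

["zinc", "copper"]

copper: T>10 °C ⇒ hinge -0.080·(27.9−10) = -1.4320
  Pd branch = 0.0053·Pd^0.26·e^(0.059·RH+f) = 0.05769 μm/a
  Sd branch = 0.01025·Sd^0.27·e^(0.036·RH+0.049·T) = 1.011 μm/a
  r_corr = 0.05769 + 1.011 = 1.069 μm/a
  mass loss = 1.069 μm/a × 8.96 g/cm³ = 9.578 g·m⁻²·a⁻¹
zinc: f(T) = -0.071·(T−10) [T>10 °C] = -1.2709
  Pd branch = 0.0129·Pd^0.44·e^(0.046·RH+f) = 0.195 μm/a
  Sd branch = 0.0175·Sd^0.57·e^(0.008·RH+0.085·T) = 7.429 μm/a
  r_corr = 0.195 + 7.429 = 7.624 μm/a
  mass loss = 7.624 μm/a × 7.14 g/cm³ = 54.44 g·m⁻²·a⁻¹
Ordering by g·m⁻²·a⁻¹: zinc (54.4) > copper (9.58)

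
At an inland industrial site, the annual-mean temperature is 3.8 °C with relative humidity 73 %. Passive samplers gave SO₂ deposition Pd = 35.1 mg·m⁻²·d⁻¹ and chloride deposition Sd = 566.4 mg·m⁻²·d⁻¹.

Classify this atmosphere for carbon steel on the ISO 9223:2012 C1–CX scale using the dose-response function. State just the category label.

carbon steel: f(T) = +0.150·(T−10) [T≤10 °C] = -0.9300
  sulphur-dioxide contribution → 19.13 μm/a
  chloride contribution → 67.26 μm/a
  total first-year rate 86.39 μm/a
86.4 μm/a falls in (80, 200] for carbon steel → category C5

C5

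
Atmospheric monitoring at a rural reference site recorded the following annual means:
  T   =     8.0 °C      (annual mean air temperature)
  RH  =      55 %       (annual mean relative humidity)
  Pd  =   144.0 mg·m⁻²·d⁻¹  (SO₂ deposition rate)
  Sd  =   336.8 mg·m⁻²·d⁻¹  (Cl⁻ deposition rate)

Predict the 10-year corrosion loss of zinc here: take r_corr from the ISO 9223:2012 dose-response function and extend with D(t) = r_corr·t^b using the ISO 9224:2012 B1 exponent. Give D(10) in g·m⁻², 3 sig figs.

zinc: T≤10 °C ⇒ hinge +0.038·(8.0−10) = -0.0760
  SO₂ term: 0.0129·144.0^0.44·exp(0.046·55-0.0760) = 1.337
  Cl⁻ term: 0.0175·336.8^0.57·exp(0.008·55+0.085·8.0) = 1.479
  sum: 1.337 + 1.479 → r_corr = 2.816 μm/a
Long-term exponent b (ISO 9224 Table 2, B1) = 0.813
  D(10) = 2.816 × 10^0.813 = 2.816 × 6.501 = 18.31 μm
  Mass loss = 18.31 μm × 7.14 g/cm³ = 130.7 g·m⁻²

D(10) = 131 g·m⁻²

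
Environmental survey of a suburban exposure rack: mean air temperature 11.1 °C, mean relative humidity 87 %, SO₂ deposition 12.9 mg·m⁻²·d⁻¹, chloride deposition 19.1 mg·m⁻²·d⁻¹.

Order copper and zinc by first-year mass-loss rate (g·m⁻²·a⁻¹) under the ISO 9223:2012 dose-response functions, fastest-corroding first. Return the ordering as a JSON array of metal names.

["copper", "zinc"]

copper: temperature factor f = -0.080·(1.1) = -0.0880
  SO₂ term: 0.0053·12.9^0.26·exp(0.059·87-0.0880) = 1.6
  Sd branch = 0.01025·Sd^0.27·e^(0.036·RH+0.049·T) = 0.8975 μm/a
  sum: 1.6 + 0.8975 → r_corr = 2.497 μm/a
  mass loss = 2.497 μm/a × 8.96 g/cm³ = 22.37 g·m⁻²·a⁻¹
zinc: f(T) = -0.071·(T−10) [T>10 °C] = -0.0781
  SO₂ term: 0.0129·12.9^0.44·exp(0.046·87-0.0781) = 2.011
  Sd branch = 0.0175·Sd^0.57·e^(0.008·RH+0.085·T) = 0.4845 μm/a
  sum: 2.011 + 0.4845 → r_corr = 2.495 μm/a
  mass loss = 2.495 μm/a × 7.14 g/cm³ = 17.82 g·m⁻²·a⁻¹
Ordering by g·m⁻²·a⁻¹: copper (22.4) > zinc (17.8)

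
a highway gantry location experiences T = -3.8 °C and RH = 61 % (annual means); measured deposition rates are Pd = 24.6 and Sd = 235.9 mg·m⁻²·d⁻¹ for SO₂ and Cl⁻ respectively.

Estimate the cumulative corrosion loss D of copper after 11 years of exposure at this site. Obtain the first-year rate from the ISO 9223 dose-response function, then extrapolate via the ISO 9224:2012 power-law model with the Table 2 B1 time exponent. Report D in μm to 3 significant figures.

copper: T≤10 °C ⇒ hinge +0.126·(-3.8−10) = -1.7388
  sulphur-dioxide contribution → 0.07831 μm/a
  chloride contribution → 0.3344 μm/a
  total first-year rate 0.4127 μm/a
Long-term exponent b (ISO 9224 Table 2, B1) = 0.667
  D(11) = 0.4127 × 11^0.667 = 0.4127 × 4.95 = 2.043 μm

D(11) = 2.04 μm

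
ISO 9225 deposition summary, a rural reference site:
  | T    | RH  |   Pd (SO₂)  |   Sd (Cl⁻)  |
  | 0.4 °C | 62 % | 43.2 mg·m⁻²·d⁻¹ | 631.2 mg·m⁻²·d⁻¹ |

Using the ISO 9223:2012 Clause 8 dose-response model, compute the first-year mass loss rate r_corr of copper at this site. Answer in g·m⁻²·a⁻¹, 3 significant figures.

r_corr = 6.44 g·m⁻²·a⁻¹

copper: temperature factor f = +0.126·(-9.6) = -1.2096
  SO₂ term: 0.0053·43.2^0.26·exp(0.059·62-1.2096) = 0.1632
  Sd branch = 0.01025·Sd^0.27·e^(0.036·RH+0.049·T) = 0.5554 μm/a
  sum: 0.1632 + 0.5554 → r_corr = 0.7187 μm/a
Convert to mass loss: 0.7187 μm/a × 8.96 g/cm³ = 6.439 g·m⁻²·a⁻¹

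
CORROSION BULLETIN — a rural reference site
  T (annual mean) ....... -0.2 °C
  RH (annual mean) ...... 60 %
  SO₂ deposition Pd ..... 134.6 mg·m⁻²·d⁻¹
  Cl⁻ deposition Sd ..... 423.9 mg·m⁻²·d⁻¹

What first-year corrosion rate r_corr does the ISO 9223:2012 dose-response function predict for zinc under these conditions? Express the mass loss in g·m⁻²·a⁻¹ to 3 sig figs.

zinc: f(T) = +0.038·(T−10) [T≤10 °C] = -0.3876
  sulphur-dioxide contribution → 1.196 μm/a
  chloride contribution → 0.8743 μm/a
  ⇒ r_corr(zinc) = 2.07 μm/a
Convert to mass loss: 2.07 μm/a × 7.14 g/cm³ = 14.78 g·m⁻²·a⁻¹

r_corr = 14.8 g·m⁻²·a⁻¹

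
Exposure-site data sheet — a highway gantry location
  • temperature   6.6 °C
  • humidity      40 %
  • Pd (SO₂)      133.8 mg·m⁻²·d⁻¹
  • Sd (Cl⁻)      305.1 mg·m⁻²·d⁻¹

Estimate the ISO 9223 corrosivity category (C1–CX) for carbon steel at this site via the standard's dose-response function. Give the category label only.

carbon steel: T≤10 °C ⇒ hinge +0.150·(6.6−10) = -0.5100
  SO₂ term: 1.77·133.8^0.52·exp(0.02·40-0.5100) = 30.18
  Sd branch = 0.102·Sd^0.62·e^(0.033·RH+0.04·T) = 17.25 μm/a
  sum: 30.18 + 17.25 → r_corr = 47.43 μm/a
47.4 μm/a falls in (25, 50] for carbon steel → category C3

C3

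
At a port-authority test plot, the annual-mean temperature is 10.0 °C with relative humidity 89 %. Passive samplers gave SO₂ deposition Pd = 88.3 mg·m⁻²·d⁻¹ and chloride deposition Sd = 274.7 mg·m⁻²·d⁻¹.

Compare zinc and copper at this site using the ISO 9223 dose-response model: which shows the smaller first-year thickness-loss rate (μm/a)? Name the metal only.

copper

zinc: T≤10 °C ⇒ hinge +0.038·(10.0−10) = +0.0000
  SO₂ term: 0.0129·88.3^0.44·exp(0.046·89+0.0000) = 5.557
  Sd branch = 0.0175·Sd^0.57·e^(0.008·RH+0.085·T) = 2.049 μm/a
  sum: 5.557 + 2.049 → r_corr = 7.606 μm/a
copper: f(T) = +0.126·(T−10) [T≤10 °C] = +0.0000
  Pd branch = 0.0053·Pd^0.26·e^(0.059·RH+f) = 3.241 μm/a
  Cl⁻ term: 0.01025·274.7^0.27·exp(0.036·89+0.049·10.0) = 1.877
  sum: 3.241 + 1.877 → r_corr = 5.118 μm/a
Ordering by μm/a: zinc (7.61) > copper (5.12)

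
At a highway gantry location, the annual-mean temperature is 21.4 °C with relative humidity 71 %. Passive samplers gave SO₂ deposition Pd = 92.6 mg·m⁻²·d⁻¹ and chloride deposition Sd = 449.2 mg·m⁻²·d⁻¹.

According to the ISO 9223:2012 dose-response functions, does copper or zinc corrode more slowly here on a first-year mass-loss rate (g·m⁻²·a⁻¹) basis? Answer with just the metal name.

copper: f(T) = -0.080·(T−10) [T>10 °C] = -0.9120
  sulphur-dioxide contribution → 0.4558 μm/a
  chloride contribution → 1.96 μm/a
  total first-year rate 2.416 μm/a
  mass loss = 2.416 μm/a × 8.96 g/cm³ = 21.65 g·m⁻²·a⁻¹
zinc: T>10 °C ⇒ hinge -0.071·(21.4−10) = -0.8094
  sulphur-dioxide contribution → 1.104 μm/a
  chloride contribution → 6.189 μm/a
  total first-year rate 7.292 μm/a
  mass loss = 7.292 μm/a × 7.14 g/cm³ = 52.07 g·m⁻²·a⁻¹
Ordering by g·m⁻²·a⁻¹: zinc (52.1) > copper (21.6)

copper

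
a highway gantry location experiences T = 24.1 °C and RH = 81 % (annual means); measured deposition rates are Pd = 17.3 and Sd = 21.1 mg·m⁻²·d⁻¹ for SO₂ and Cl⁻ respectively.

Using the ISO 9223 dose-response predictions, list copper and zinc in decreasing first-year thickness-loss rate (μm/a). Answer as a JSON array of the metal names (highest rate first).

["zinc", "copper"]

copper: temperature factor f = -0.080·(14.1) = -1.1280
  SO₂ term: 0.0053·17.3^0.26·exp(0.059·81-1.1280) = 0.4283
  Cl⁻ term: 0.01025·21.1^0.27·exp(0.036·81+0.049·24.1) = 1.405
  sum: 0.4283 + 1.405 → r_corr = 1.833 μm/a
zinc: f(T) = -0.071·(T−10) [T>10 °C] = -1.0011
  Pd branch = 0.0129·Pd^0.44·e^(0.046·RH+f) = 0.6898 μm/a
  Sd branch = 0.0175·Sd^0.57·e^(0.008·RH+0.085·T) = 1.476 μm/a
  sum: 0.6898 + 1.476 → r_corr = 2.165 μm/a
Ordering by μm/a: zinc (2.17) > copper (1.83)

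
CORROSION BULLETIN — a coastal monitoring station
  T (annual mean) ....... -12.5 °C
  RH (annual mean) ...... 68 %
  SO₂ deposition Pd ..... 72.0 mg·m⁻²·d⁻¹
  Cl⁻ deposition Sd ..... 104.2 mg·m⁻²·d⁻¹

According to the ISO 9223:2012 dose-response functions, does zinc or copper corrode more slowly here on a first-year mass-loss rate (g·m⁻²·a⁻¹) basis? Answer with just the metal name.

zinc: temperature factor f = +0.038·(-22.5) = -0.8550
  SO₂ term: 0.0129·72.0^0.44·exp(0.046·68-0.8550) = 0.8222
  Cl⁻ term: 0.0175·104.2^0.57·exp(0.008·68+0.085·-12.5) = 0.1472
  r_corr = 0.8222 + 0.1472 = 0.9694 μm/a
  mass loss = 0.9694 μm/a × 7.14 g/cm³ = 6.922 g·m⁻²·a⁻¹
copper: T≤10 °C ⇒ hinge +0.126·(-12.5−10) = -2.8350
  SO₂ term: 0.0053·72.0^0.26·exp(0.059·68-2.8350) = 0.05228
  Sd branch = 0.01025·Sd^0.27·e^(0.036·RH+0.049·T) = 0.2253 μm/a
  r_corr = 0.05228 + 0.2253 = 0.2775 μm/a
  mass loss = 0.2775 μm/a × 8.96 g/cm³ = 2.487 g·m⁻²·a⁻¹
Ordering by g·m⁻²·a⁻¹: zinc (6.92) > copper (2.49)

copper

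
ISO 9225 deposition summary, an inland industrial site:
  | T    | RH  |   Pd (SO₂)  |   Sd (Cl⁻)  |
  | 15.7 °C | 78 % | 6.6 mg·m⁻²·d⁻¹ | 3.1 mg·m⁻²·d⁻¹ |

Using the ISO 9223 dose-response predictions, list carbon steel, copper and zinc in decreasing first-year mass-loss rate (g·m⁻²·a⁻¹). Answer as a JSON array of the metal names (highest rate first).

["carbon steel", "copper", "zinc"]

carbon steel: f(T) = -0.054·(T−10) [T>10 °C] = -0.3078
  Pd branch = 1.77·Pd^0.52·e^(0.02·RH+f) = 16.52 μm/a
  Cl⁻ term: 0.102·3.1^0.62·exp(0.033·78+0.04·15.7) = 5.057
  r_corr = 16.52 + 5.057 = 21.57 μm/a
  mass loss = 21.57 μm/a × 7.85 g/cm³ = 169.4 g·m⁻²·a⁻¹
copper: temperature factor f = -0.080·(5.7) = -0.4560
  Pd branch = 0.0053·Pd^0.26·e^(0.059·RH+f) = 0.5469 μm/a
  Cl⁻ term: 0.01025·3.1^0.27·exp(0.036·78+0.049·15.7) = 0.4977
  sum: 0.5469 + 0.4977 → r_corr = 1.045 μm/a
  mass loss = 1.045 μm/a × 8.96 g/cm³ = 9.36 g·m⁻²·a⁻¹
zinc: f(T) = -0.071·(T−10) [T>10 °C] = -0.4047
  Pd branch = 0.0129·Pd^0.44·e^(0.046·RH+f) = 0.714 μm/a
  Sd branch = 0.0175·Sd^0.57·e^(0.008·RH+0.085·T) = 0.2364 μm/a
  sum: 0.714 + 0.2364 → r_corr = 0.9504 μm/a
  mass loss = 0.9504 μm/a × 7.14 g/cm³ = 6.786 g·m⁻²·a⁻¹
Ordering by g·m⁻²·a⁻¹: carbon steel (169) > copper (9.36) > zinc (6.79)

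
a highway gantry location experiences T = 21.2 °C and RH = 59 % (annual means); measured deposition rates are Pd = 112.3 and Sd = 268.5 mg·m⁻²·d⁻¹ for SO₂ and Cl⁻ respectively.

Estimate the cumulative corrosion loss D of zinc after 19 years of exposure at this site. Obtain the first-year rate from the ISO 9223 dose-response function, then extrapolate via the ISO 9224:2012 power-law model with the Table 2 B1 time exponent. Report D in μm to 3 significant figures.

zinc: T>10 °C ⇒ hinge -0.071·(21.2−10) = -0.7952
  SO₂ term: 0.0129·112.3^0.44·exp(0.046·59-0.7952) = 0.7016
  Cl⁻ term: 0.0175·268.5^0.57·exp(0.008·59+0.085·21.2) = 4.122
  sum: 0.7016 + 4.122 → r_corr = 4.824 μm/a
Power-law: D(19) = r_corr · 19^0.813
  D(19) = 4.824 × 19^0.813 = 4.824 × 10.96 = 52.85 μm

D(19) = 52.8 μm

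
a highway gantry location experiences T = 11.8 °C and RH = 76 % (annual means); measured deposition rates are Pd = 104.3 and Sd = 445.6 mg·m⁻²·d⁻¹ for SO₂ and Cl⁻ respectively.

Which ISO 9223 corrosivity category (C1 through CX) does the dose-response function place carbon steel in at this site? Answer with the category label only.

carbon steel: f(T) = -0.054·(T−10) [T>10 °C] = -0.0972
  sulphur-dioxide contribution → 82.3 μm/a
  chloride contribution → 88.13 μm/a
  total first-year rate 170.4 μm/a
Category bounds: 80…200 μm/a bracket r_corr ⇒ C5

C5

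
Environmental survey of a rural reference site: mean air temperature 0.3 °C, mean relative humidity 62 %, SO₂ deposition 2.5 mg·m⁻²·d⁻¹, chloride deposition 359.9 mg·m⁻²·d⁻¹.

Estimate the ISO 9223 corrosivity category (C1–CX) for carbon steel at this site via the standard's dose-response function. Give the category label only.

C3

carbon steel: T≤10 °C ⇒ hinge +0.150·(0.3−10) = -1.4550
  Pd branch = 1.77·Pd^0.52·e^(0.02·RH+f) = 2.299 μm/a
  Sd branch = 0.102·Sd^0.62·e^(0.033·RH+0.04·T) = 30.71 μm/a
  r_corr = 2.299 + 30.71 = 33 μm/a
33 μm/a falls in (25, 50] for carbon steel → category C3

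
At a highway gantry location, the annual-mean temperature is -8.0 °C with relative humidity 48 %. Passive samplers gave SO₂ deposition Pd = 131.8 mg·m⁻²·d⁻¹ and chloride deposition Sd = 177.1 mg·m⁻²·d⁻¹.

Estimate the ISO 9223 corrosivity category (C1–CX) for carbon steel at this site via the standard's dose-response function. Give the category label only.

C2

carbon steel: f(T) = +0.150·(T−10) [T≤10 °C] = -2.7000
  SO₂ term: 1.77·131.8^0.52·exp(0.02·48-2.7000) = 3.932
  Cl⁻ term: 0.102·177.1^0.62·exp(0.033·48+0.04·-8.0) = 8.942
  sum: 3.932 + 8.942 → r_corr = 12.87 μm/a
ISO 9223 Table 2 (carbon steel): 1.3 < 12.9 ≤ 25 μm/a ⇒ C2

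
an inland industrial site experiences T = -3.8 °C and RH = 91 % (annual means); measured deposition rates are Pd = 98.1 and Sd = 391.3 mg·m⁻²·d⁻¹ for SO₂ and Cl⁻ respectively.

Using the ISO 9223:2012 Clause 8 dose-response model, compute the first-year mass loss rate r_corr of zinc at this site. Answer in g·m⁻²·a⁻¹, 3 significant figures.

zinc: T≤10 °C ⇒ hinge +0.038·(-3.8−10) = -0.5244
  sulphur-dioxide contribution → 3.777 μm/a
  chloride contribution → 0.7882 μm/a
  ⇒ r_corr(zinc) = 4.565 μm/a
Convert to mass loss: 4.565 μm/a × 7.14 g/cm³ = 32.6 g·m⁻²·a⁻¹

r_corr = 32.6 g·m⁻²·a⁻¹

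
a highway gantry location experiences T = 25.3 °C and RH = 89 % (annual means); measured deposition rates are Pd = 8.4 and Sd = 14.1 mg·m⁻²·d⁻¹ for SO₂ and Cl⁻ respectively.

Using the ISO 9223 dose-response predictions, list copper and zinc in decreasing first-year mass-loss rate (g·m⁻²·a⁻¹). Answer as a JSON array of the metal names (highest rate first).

["copper", "zinc"]

copper: T>10 °C ⇒ hinge -0.080·(25.3−10) = -1.2240
  SO₂ term: 0.0053·8.4^0.26·exp(0.059·89-1.2240) = 0.517
  Sd branch = 0.01025·Sd^0.27·e^(0.036·RH+0.049·T) = 1.782 μm/a
  sum: 0.517 + 1.782 → r_corr = 2.299 μm/a
  mass loss = 2.299 μm/a × 8.96 g/cm³ = 20.6 g·m⁻²·a⁻¹
zinc: temperature factor f = -0.071·(15.3) = -1.0863
  SO₂ term: 0.0129·8.4^0.44·exp(0.046·89-1.0863) = 0.666
  Sd branch = 0.0175·Sd^0.57·e^(0.008·RH+0.085·T) = 1.384 μm/a
  r_corr = 0.666 + 1.384 = 2.05 μm/a
  mass loss = 2.05 μm/a × 7.14 g/cm³ = 14.64 g·m⁻²·a⁻¹
Ordering by g·m⁻²·a⁻¹: copper (20.6) > zinc (14.6)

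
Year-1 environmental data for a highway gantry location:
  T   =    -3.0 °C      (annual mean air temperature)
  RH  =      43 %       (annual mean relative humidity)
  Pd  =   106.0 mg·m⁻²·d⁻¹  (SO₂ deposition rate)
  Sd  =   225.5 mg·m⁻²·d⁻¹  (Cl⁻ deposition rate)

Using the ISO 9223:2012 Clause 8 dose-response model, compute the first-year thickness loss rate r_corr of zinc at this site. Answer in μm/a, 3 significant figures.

r_corr = 0.863 μm/a

zinc: T≤10 °C ⇒ hinge +0.038·(-3.0−10) = -0.4940
  SO₂ term: 0.0129·106.0^0.44·exp(0.046·43-0.4940) = 0.4428
  Sd branch = 0.0175·Sd^0.57·e^(0.008·RH+0.085·T) = 0.4197 μm/a
  r_corr = 0.4428 + 0.4197 = 0.8626 μm/a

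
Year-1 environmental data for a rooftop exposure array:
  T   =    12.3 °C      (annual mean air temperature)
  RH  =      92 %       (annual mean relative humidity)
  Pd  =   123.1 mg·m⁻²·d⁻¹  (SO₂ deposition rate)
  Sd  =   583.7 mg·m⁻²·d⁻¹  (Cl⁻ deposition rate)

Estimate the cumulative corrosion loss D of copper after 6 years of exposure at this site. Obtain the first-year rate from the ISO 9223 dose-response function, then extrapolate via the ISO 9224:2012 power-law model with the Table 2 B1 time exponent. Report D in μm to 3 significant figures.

D(6) = 21.1 μm

copper: T>10 °C ⇒ hinge -0.080·(12.3−10) = -0.1840
  sulphur-dioxide contribution → 3.509 μm/a
  chloride contribution → 2.869 μm/a
  total first-year rate 6.378 μm/a
Power-law: D(6) = r_corr · 6^0.667
  D(6) = 6.378 × 6^0.667 = 6.378 × 3.304 = 21.07 μm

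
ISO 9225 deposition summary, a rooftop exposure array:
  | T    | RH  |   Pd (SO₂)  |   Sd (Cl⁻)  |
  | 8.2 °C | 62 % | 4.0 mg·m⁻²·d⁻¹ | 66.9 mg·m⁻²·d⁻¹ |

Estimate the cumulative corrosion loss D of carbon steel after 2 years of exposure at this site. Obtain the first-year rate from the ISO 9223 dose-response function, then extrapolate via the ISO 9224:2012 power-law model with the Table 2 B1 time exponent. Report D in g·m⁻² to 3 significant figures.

carbon steel: temperature factor f = +0.150·(-1.8) = -0.2700
  sulphur-dioxide contribution → 9.601 μm/a
  chloride contribution → 14.84 μm/a
  total first-year rate 24.44 μm/a
ISO 9224: D(t) = r_corr · t^b with b = 0.523 (carbon steel, B1)
  D(2) = 24.44 × 2^0.523 = 24.44 × 1.437 = 35.12 μm
  Mass loss = 35.12 μm × 7.85 g/cm³ = 275.7 g·m⁻²

D(2) = 276 g·m⁻²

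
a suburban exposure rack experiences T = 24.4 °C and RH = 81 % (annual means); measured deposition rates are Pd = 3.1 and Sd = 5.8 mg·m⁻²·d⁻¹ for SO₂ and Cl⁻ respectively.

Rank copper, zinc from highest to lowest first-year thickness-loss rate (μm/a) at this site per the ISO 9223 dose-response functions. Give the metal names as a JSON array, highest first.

copper: T>10 °C ⇒ hinge -0.080·(24.4−10) = -1.1520
  sulphur-dioxide contribution → 0.2674 μm/a
  chloride contribution → 1.006 μm/a
  ⇒ r_corr(copper) = 1.273 μm/a
zinc: f(T) = -0.071·(T−10) [T>10 °C] = -1.0224
  sulphur-dioxide contribution → 0.3169 μm/a
  chloride contribution → 0.725 μm/a
  total first-year rate 1.042 μm/a
Ordering by μm/a: copper (1.27) > zinc (1.04)

["copper", "zinc"]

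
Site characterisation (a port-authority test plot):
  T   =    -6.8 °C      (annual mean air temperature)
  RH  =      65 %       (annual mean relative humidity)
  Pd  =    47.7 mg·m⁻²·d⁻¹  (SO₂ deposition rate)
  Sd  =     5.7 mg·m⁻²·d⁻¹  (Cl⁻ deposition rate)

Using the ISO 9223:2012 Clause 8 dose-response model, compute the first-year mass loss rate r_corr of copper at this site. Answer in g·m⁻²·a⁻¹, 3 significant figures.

copper: temperature factor f = +0.126·(-16.8) = -2.1168
  SO₂ term: 0.0053·47.7^0.26·exp(0.059·65-2.1168) = 0.0807
  Cl⁻ term: 0.01025·5.7^0.27·exp(0.036·65+0.049·-6.8) = 0.122
  sum: 0.0807 + 0.122 → r_corr = 0.2027 μm/a
Convert to mass loss: 0.2027 μm/a × 8.96 g/cm³ = 1.816 g·m⁻²·a⁻¹

r_corr = 1.82 g·m⁻²·a⁻¹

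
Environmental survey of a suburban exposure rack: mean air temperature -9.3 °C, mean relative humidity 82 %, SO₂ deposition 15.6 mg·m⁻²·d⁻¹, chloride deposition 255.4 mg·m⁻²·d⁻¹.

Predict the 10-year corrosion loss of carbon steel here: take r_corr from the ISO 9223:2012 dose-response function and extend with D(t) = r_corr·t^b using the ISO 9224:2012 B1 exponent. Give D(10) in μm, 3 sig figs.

carbon steel: temperature factor f = +0.150·(-19.3) = -2.8950
  sulphur-dioxide contribution → 2.106 μm/a
  chloride contribution → 32.71 μm/a
  total first-year rate 34.82 μm/a
Long-term exponent b (ISO 9224 Table 2, B1) = 0.523
  D(10) = 34.82 × 10^0.523 = 34.82 × 3.334 = 116.1 μm

D(10) = 116 μm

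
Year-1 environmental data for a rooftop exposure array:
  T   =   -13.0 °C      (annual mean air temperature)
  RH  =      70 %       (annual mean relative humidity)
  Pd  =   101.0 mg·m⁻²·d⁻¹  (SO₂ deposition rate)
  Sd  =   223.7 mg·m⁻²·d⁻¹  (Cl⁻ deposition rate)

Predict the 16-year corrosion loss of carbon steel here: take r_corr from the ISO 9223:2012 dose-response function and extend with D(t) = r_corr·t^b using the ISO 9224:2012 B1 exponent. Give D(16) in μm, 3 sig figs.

carbon steel: T≤10 °C ⇒ hinge +0.150·(-13.0−10) = -3.4500
  SO₂ term: 1.77·101.0^0.52·exp(0.02·70-3.4500) = 2.511
  Sd branch = 0.102·Sd^0.62·e^(0.033·RH+0.04·T) = 17.49 μm/a
  sum: 2.511 + 17.49 → r_corr = 20 μm/a
Power-law: D(16) = r_corr · 16^0.523
  D(16) = 20 × 16^0.523 = 20 × 4.263 = 85.27 μm

D(16) = 85.3 μm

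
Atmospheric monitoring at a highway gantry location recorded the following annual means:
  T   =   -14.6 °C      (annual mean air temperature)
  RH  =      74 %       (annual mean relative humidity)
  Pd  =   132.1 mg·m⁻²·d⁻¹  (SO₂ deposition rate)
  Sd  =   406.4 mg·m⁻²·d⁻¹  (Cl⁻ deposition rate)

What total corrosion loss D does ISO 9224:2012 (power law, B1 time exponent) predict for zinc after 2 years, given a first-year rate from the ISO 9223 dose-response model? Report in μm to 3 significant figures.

zinc: f(T) = +0.038·(T−10) [T≤10 °C] = -0.9348
  Pd branch = 0.0129·Pd^0.44·e^(0.046·RH+f) = 1.307 μm/a
  Cl⁻ term: 0.0175·406.4^0.57·exp(0.008·74+0.085·-14.6) = 0.2807
  sum: 1.307 + 0.2807 → r_corr = 1.587 μm/a
Power-law: D(2) = r_corr · 2^0.813
  D(2) = 1.587 × 2^0.813 = 1.587 × 1.757 = 2.789 μm

D(2) = 2.79 μm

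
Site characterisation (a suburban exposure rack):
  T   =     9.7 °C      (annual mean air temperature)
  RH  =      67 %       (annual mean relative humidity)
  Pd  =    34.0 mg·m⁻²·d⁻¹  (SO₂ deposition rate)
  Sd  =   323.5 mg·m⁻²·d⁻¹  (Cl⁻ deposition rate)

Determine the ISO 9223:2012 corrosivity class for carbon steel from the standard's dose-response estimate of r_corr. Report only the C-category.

carbon steel: T≤10 °C ⇒ hinge +0.150·(9.7−10) = -0.0450
  sulphur-dioxide contribution → 40.43 μm/a
  chloride contribution → 49.37 μm/a
  ⇒ r_corr(carbon steel) = 89.8 μm/a
ISO 9223 Table 2 (carbon steel): 80 < 89.8 ≤ 200 μm/a ⇒ C5

C5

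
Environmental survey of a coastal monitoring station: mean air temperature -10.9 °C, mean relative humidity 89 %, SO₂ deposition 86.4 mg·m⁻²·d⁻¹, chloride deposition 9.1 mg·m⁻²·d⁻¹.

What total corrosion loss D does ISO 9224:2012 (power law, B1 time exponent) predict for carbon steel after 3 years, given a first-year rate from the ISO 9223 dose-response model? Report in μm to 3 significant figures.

carbon steel: T≤10 °C ⇒ hinge +0.150·(-10.9−10) = -3.1350
  Pd branch = 1.77·Pd^0.52·e^(0.02·RH+f) = 4.64 μm/a
  Sd branch = 0.102·Sd^0.62·e^(0.033·RH+0.04·T) = 4.891 μm/a
  r_corr = 4.64 + 4.891 = 9.53 μm/a
Long-term exponent b (ISO 9224 Table 2, B1) = 0.523
  D(3) = 9.53 × 3^0.523 = 9.53 × 1.776 = 16.93 μm

D(3) = 16.9 μm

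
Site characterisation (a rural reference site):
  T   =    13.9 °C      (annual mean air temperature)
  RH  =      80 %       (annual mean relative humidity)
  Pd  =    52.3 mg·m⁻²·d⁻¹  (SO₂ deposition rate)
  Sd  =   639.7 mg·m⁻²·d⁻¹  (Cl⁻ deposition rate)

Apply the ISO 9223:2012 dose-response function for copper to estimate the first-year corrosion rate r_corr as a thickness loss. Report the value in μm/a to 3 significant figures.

copper: temperature factor f = -0.080·(3.9) = -0.3120
  Pd branch = 0.0053·Pd^0.26·e^(0.059·RH+f) = 1.217 μm/a
  Cl⁻ term: 0.01025·639.7^0.27·exp(0.036·80+0.049·13.9) = 2.065
  sum: 1.217 + 2.065 → r_corr = 3.282 μm/a

r_corr = 3.28 μm/a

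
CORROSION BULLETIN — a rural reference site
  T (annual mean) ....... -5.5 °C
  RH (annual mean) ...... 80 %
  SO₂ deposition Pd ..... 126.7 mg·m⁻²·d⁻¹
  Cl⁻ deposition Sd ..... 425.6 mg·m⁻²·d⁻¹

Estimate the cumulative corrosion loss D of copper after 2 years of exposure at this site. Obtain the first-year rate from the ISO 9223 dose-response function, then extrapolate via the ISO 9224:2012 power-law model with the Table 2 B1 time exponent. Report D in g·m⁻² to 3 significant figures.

copper: f(T) = +0.126·(T−10) [T≤10 °C] = -1.9530
  sulphur-dioxide contribution → 0.297 μm/a
  chloride contribution → 0.715 μm/a
  total first-year rate 1.012 μm/a
Long-term exponent b (ISO 9224 Table 2, B1) = 0.667
  D(2) = 1.012 × 2^0.667 = 1.012 × 1.588 = 1.607 μm
  Mass loss = 1.607 μm × 8.96 g/cm³ = 14.4 g·m⁻²

D(2) = 14.4 g·m⁻²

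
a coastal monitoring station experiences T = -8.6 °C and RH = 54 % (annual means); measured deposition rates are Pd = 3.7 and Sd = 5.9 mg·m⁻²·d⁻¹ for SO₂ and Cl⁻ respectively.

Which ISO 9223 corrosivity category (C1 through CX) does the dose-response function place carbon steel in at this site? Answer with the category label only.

C2

carbon steel: f(T) = +0.150·(T−10) [T≤10 °C] = -2.7900
  Pd branch = 1.77·Pd^0.52·e^(0.02·RH+f) = 0.6321 μm/a
  Sd branch = 0.102·Sd^0.62·e^(0.033·RH+0.04·T) = 1.291 μm/a
  r_corr = 0.6321 + 1.291 = 1.923 μm/a
ISO 9223 Table 2 (carbon steel): 1.3 < 1.92 ≤ 25 μm/a ⇒ C2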